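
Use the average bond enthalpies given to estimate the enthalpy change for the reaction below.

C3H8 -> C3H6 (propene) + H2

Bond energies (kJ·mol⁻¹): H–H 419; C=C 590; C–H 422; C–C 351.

Bonds broken (reactants):
  C–C: 2 × 351 = 702
  C–H: 8 × 422 = 3376
  Σ(broken) = 4078 kJ
Bonds formed (products):
  C–C: 1 × 351 = 351
  C–H: 6 × 422 = 2532
  C=C: 1 × 590 = 590
  H–H: 1 × 419 = 419
  Σ(formed) = 3892 kJ
ΔH = Σ(broken) − Σ(formed) = 4078 − 3892 = +186 kJ

ΔH ≈ +186 kJ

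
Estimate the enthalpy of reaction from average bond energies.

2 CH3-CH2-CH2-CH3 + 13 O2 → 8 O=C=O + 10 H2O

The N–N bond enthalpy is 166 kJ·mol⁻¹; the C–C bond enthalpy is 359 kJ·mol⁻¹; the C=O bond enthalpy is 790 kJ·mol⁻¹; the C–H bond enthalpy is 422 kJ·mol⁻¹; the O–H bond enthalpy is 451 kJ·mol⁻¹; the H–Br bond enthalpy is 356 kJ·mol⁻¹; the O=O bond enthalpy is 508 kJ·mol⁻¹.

ΔH ≈ −4462 kJ

Bonds broken (reactants):
  C–C: 6 × 359 = 2154
  C–H: 20 × 422 = 8440
  O=O: 13 × 508 = 6604
  Σ(broken) = 17198 kJ
Bonds formed (products):
  C=O: 16 × 790 = 12640
  O–H: 20 × 451 = 9020
  Σ(formed) = 21660 kJ
ΔH = Σ(broken) − Σ(formed) = 17198 − 21660 = −4462 kJ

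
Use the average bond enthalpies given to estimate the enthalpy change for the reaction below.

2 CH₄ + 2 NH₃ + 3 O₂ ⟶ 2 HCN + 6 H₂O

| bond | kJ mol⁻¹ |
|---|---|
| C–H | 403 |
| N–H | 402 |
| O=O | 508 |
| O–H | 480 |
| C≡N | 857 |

Bonds broken (reactants):
  C–H: 8 × 403 = 3224
  N–H: 6 × 402 = 2412
  O=O: 3 × 508 = 1524
  Σ(broken) = 7160 kJ
Bonds formed (products):
  C≡N: 2 × 857 = 1714
  C–H: 2 × 403 = 806
  O–H: 12 × 480 = 5760
  Σ(formed) = 8280 kJ
ΔH = Σ(broken) − Σ(formed) = 7160 − 8280 = −1120 kJ

ΔH ≈ −1120 kJ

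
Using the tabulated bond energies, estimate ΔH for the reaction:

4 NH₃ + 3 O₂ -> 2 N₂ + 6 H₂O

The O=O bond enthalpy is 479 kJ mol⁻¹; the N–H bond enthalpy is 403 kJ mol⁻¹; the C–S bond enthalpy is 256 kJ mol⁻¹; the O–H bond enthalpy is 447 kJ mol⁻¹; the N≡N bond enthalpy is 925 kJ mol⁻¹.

Bonds broken (reactants):
  N–H: 12 × 403 = 4836
  O=O: 3 × 479 = 1437
  Σ(broken) = 6273 kJ
Bonds formed (products):
  N≡N: 2 × 925 = 1850
  O–H: 12 × 447 = 5364
  Σ(formed) = 7214 kJ
ΔH = Σ(broken) − Σ(formed) = 6273 − 7214 = −941 kJ

ΔH ≈ −941 kJ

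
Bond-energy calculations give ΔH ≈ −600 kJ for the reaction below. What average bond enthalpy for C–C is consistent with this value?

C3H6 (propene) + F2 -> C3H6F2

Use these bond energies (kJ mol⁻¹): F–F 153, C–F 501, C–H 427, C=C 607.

Let D be the C–C bond energy.
Σ(broken) = 1×D + 6×427 + 1×607 + 1×153 = 3322 + D
Σ(formed) = 2×D + 2×501 + 6×427 = 3564 + 2D
ΔH = Σ(broken) − Σ(formed) = (3322 + D) − (3564 + 2D) = −242 − D
Setting this equal to −600 kJ gives D = 358 kJ/mol.

D(C–C) ≈ 358 kJ/mol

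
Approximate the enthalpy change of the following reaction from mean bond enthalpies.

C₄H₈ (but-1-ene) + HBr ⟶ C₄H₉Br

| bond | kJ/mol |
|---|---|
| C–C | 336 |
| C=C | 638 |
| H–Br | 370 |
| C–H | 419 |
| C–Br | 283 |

ΔH ≈ −30 kJ

Bonds broken (reactants):
  C–C: 2 × 336 = 672
  C–H: 8 × 419 = 3352
  C=C: 1 × 638 = 638
  H–Br: 1 × 370 = 370
  Σ(broken) = 5032 kJ
Bonds formed (products):
  C–Br: 1 × 283 = 283
  C–C: 3 × 336 = 1008
  C–H: 9 × 419 = 3771
  Σ(formed) = 5062 kJ
ΔH = Σ(broken) − Σ(formed) = 5032 − 5062 = −30 kJ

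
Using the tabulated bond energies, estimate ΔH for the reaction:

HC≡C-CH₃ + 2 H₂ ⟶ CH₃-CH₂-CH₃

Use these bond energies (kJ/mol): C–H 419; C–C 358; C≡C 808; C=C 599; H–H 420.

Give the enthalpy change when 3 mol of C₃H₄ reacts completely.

Bonds broken (reactants):
  C≡C: 1 × 808 = 808
  C–C: 1 × 358 = 358
  C–H: 4 × 419 = 1676
  H–H: 2 × 420 = 840
  Σ(broken) = 3682 kJ
Bonds formed (products):
  C–C: 2 × 358 = 716
  C–H: 8 × 419 = 3352
  Σ(formed) = 4068 kJ
ΔH = Σ(broken) − Σ(formed) = 3682 − 4068 = −386 kJ
For 3× the reaction as written: 3 × (−386) = −1158 kJ

ΔH = −1158 kJ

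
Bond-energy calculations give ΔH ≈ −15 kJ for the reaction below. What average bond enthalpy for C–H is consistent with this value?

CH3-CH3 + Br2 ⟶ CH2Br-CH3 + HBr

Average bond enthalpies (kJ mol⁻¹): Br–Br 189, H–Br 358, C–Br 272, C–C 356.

Let D be the C–H bond energy.
Σ(broken) = 1×189 + 1×356 + 6×D = 545 + 6D
Σ(formed) = 1×272 + 1×356 + 5×D + 1×358 = 986 + 5D
ΔH = Σ(broken) − Σ(formed) = (545 + 6D) − (986 + 5D) = −441 + D
Setting this equal to −15 kJ gives D = 426 kJ/mol.

D(C–H) ≈ 426 kJ/mol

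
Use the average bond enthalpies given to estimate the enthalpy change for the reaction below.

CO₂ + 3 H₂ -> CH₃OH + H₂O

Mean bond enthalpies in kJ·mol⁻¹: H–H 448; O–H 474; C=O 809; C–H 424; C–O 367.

ΔH ≈ −99 kJ

Bonds broken (reactants):
  C=O: 2 × 809 = 1618
  H–H: 3 × 448 = 1344
  Σ(broken) = 2962 kJ
Bonds formed (products):
  C–H: 3 × 424 = 1272
  C–O: 1 × 367 = 367
  O–H: 3 × 474 = 1422
  Σ(formed) = 3061 kJ
ΔH = Σ(broken) − Σ(formed) = 2962 − 3061 = −99 kJ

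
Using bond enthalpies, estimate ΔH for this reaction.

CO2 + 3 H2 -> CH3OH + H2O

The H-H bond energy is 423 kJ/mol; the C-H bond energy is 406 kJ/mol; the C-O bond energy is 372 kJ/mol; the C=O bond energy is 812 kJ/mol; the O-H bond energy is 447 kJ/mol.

Bonds broken (reactants):
  C=O: 2 × 812 = 1624
  H-H: 3 × 423 = 1269
  Σ(broken) = 2893 kJ
Bonds formed (products):
  C-H: 3 × 406 = 1218
  C-O: 1 × 372 = 372
  O-H: 3 × 447 = 1341
  Σ(formed) = 2931 kJ
ΔH = Σ(broken) − Σ(formed) = 2893 − 2931 = −38 kJ

ΔH ≈ −38 kJ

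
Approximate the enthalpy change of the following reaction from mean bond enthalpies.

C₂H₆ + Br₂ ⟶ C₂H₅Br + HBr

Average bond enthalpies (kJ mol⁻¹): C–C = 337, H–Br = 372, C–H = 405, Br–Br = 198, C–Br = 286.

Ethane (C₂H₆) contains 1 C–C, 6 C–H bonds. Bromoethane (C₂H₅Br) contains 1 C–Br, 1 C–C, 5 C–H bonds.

Bonds broken (reactants):
  Br–Br: 1 × 198 = 198
  C–C: 1 × 337 = 337
  C–H: 6 × 405 = 2430
  Σ(broken) = 2965 kJ
Bonds formed (products):
  C–Br: 1 × 286 = 286
  C–C: 1 × 337 = 337
  C–H: 5 × 405 = 2025
  H–Br: 1 × 372 = 372
  Σ(formed) = 3020 kJ
ΔH = Σ(broken) − Σ(formed) = 2965 − 3020 = −55 kJ

ΔH ≈ −55 kJ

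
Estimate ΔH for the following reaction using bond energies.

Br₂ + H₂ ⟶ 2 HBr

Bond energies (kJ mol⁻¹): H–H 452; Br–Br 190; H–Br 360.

Bonds broken (reactants):
  Br–Br: 1 × 190 = 190
  H–H: 1 × 452 = 452
  Σ(broken) = 642 kJ
Bonds formed (products):
  H–Br: 2 × 360 = 720
  Σ(formed) = 720 kJ
ΔH = Σ(broken) − Σ(formed) = 642 − 720 = −78 kJ

ΔH ≈ −78 kJ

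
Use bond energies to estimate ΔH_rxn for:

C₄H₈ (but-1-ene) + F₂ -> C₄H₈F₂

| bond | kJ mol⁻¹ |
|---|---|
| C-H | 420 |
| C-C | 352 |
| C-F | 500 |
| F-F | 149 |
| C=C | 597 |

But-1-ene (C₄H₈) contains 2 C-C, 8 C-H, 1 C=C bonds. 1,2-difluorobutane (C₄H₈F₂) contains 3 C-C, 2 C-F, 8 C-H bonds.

Bonds broken (reactants):
  C-C: 2 × 352 = 704
  C-H: 8 × 420 = 3360
  C=C: 1 × 597 = 597
  F-F: 1 × 149 = 149
  Σ(broken) = 4810 kJ
Bonds formed (products):
  C-C: 3 × 352 = 1056
  C-F: 2 × 500 = 1000
  C-H: 8 × 420 = 3360
  Σ(formed) = 5416 kJ
ΔH = Σ(broken) − Σ(formed) = 4810 − 5416 = −606 kJ

ΔH ≈ −606 kJ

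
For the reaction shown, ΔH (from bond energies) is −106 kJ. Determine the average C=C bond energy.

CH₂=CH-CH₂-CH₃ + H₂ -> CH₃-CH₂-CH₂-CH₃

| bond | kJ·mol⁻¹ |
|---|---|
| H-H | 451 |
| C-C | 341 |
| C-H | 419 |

Let D be the C=C bond energy.
Σ(broken) = 2×341 + 8×419 + 1×D + 1×451 = 4485 + D
Σ(formed) = 3×341 + 10×419 = 5213
ΔH = Σ(broken) − Σ(formed) = (4485 + D) − (5213) = −728 + D
Setting this equal to −106 kJ gives D = 622 kJ/mol.

D(C=C) ≈ 622 kJ/mol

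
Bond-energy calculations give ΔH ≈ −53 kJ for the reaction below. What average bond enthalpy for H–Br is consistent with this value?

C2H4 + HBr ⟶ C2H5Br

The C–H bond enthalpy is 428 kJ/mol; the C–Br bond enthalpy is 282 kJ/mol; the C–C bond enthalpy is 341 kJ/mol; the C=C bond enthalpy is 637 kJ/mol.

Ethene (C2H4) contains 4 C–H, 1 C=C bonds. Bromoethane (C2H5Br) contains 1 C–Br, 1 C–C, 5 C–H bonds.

D(H–Br) ≈ 361 kJ/mol

Let D be the H–Br bond energy.
Σ(broken) = 4×428 + 1×637 + 1×D = 2349 + D
Σ(formed) = 1×282 + 1×341 + 5×428 = 2763
ΔH = Σ(broken) − Σ(formed) = (2349 + D) − (2763) = −414 + D
Setting this equal to −53 kJ gives D = 361 kJ/mol.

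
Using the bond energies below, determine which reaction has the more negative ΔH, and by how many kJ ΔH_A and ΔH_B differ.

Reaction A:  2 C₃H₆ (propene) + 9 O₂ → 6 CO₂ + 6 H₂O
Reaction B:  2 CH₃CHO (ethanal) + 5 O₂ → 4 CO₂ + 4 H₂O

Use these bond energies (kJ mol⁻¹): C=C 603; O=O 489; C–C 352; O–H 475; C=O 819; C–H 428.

Reaction A, by 1940 kJ

Reaction A:
  Bonds broken (reactants):
    C–C: 2 × 352 = 704
    C–H: 12 × 428 = 5136
    C=C: 2 × 603 = 1206
    O=O: 9 × 489 = 4401
    Σ(broken) = 11447 kJ
  Bonds formed (products):
    C=O: 12 × 819 = 9828
    O–H: 12 × 475 = 5700
    Σ(formed) = 15528 kJ
  ΔH_A = 11447 − 15528 = −4081 kJ
Reaction B:
  Bonds broken (reactants):
    C–C: 2 × 352 = 704
    C–H: 8 × 428 = 3424
    C=O: 2 × 819 = 1638
    O=O: 5 × 489 = 2445
    Σ(broken) = 8211 kJ
  Bonds formed (products):
    C=O: 8 × 819 = 6552
    O–H: 8 × 475 = 3800
    Σ(formed) = 10352 kJ
  ΔH_B = 8211 − 10352 = −2141 kJ
ΔH_A − ΔH_B = −1940 kJ, so reaction A has the more negative ΔH; |ΔH_A − ΔH_B| = 1940 kJ.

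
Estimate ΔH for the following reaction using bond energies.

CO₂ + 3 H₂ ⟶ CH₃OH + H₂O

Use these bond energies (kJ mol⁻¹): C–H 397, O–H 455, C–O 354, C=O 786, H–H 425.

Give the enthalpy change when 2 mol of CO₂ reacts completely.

Bonds broken (reactants):
  C=O: 2 × 786 = 1572
  H–H: 3 × 425 = 1275
  Σ(broken) = 2847 kJ
Bonds formed (products):
  C–H: 3 × 397 = 1191
  C–O: 1 × 354 = 354
  O–H: 3 × 455 = 1365
  Σ(formed) = 2910 kJ
ΔH = Σ(broken) − Σ(formed) = 2847 − 2910 = −63 kJ
For 2× the reaction as written: 2 × (−63) = −126 kJ

ΔH = −126 kJ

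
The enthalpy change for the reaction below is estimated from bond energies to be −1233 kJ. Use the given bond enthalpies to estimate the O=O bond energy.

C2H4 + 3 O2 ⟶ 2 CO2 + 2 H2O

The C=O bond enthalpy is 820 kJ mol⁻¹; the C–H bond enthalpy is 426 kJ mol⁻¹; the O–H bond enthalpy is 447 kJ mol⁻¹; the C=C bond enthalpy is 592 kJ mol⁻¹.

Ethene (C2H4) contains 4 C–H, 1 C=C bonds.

Let D be the O=O bond energy.
Σ(broken) = 4×426 + 1×592 + 3×D = 2296 + 3D
Σ(formed) = 4×820 + 4×447 = 5068
ΔH = Σ(broken) − Σ(formed) = (2296 + 3D) − (5068) = −2772 + 3D
Setting this equal to −1233 kJ gives 3D = 1539, so D = 513 kJ/mol.

D(O=O) ≈ 513 kJ/mol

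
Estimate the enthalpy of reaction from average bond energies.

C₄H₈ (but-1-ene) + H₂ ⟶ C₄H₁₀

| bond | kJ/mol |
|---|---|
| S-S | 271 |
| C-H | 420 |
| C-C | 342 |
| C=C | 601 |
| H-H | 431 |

ΔH ≈ −150 kJ

Bonds broken (reactants):
  C-C: 2 × 342 = 684
  C-H: 8 × 420 = 3360
  C=C: 1 × 601 = 601
  H-H: 1 × 431 = 431
  Σ(broken) = 5076 kJ
Bonds formed (products):
  C-C: 3 × 342 = 1026
  C-H: 10 × 420 = 4200
  Σ(formed) = 5226 kJ
ΔH = Σ(broken) − Σ(formed) = 5076 − 5226 = −150 kJ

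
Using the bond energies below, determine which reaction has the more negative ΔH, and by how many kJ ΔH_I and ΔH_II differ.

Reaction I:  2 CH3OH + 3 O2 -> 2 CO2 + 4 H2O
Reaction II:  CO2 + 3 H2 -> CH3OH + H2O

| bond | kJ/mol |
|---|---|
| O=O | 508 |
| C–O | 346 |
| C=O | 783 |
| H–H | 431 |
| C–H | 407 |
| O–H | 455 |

Reaction I:
  Bonds broken (reactants):
    C–H: 6 × 407 = 2442
    C–O: 2 × 346 = 692
    O–H: 2 × 455 = 910
    O=O: 3 × 508 = 1524
    Σ(broken) = 5568 kJ
  Bonds formed (products):
    C=O: 4 × 783 = 3132
    O–H: 8 × 455 = 3640
    Σ(formed) = 6772 kJ
  ΔH_I = 5568 − 6772 = −1204 kJ
Reaction II:
  Bonds broken (reactants):
    C=O: 2 × 783 = 1566
    H–H: 3 × 431 = 1293
    Σ(broken) = 2859 kJ
  Bonds formed (products):
    C–H: 3 × 407 = 1221
    C–O: 1 × 346 = 346
    O–H: 3 × 455 = 1365
    Σ(formed) = 2932 kJ
  ΔH_II = 2859 − 2932 = −73 kJ
ΔH_I − ΔH_II = −1131 kJ, so reaction I has the more negative ΔH; |ΔH_I − ΔH_II| = 1131 kJ.

Reaction I, by 1131 kJ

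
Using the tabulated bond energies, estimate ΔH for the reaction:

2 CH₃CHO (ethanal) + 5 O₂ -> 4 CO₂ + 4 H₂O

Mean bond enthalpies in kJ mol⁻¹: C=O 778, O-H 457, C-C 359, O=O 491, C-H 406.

ΔH ≈ −1903 kJ

Bonds broken (reactants):
  C-C: 2 × 359 = 718
  C-H: 8 × 406 = 3248
  C=O: 2 × 778 = 1556
  O=O: 5 × 491 = 2455
  Σ(broken) = 7977 kJ
Bonds formed (products):
  C=O: 8 × 778 = 6224
  O-H: 8 × 457 = 3656
  Σ(formed) = 9880 kJ
ΔH = Σ(broken) − Σ(formed) = 7977 − 9880 = −1903 kJ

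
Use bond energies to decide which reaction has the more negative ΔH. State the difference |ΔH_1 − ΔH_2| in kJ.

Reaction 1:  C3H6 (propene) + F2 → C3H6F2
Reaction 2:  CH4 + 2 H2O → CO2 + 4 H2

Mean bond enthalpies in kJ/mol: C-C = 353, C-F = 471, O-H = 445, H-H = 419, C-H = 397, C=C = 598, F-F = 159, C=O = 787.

Reaction 1, by 656 kJ

Reaction 1:
  Bonds broken (reactants):
    C-C: 1 × 353 = 353
    C-H: 6 × 397 = 2382
    C=C: 1 × 598 = 598
    F-F: 1 × 159 = 159
    Σ(broken) = 3492 kJ
  Bonds formed (products):
    C-C: 2 × 353 = 706
    C-F: 2 × 471 = 942
    C-H: 6 × 397 = 2382
    Σ(formed) = 4030 kJ
  ΔH_1 = 3492 − 4030 = −538 kJ
Reaction 2:
  Bonds broken (reactants):
    C-H: 4 × 397 = 1588
    O-H: 4 × 445 = 1780
    Σ(broken) = 3368 kJ
  Bonds formed (products):
    C=O: 2 × 787 = 1574
    H-H: 4 × 419 = 1676
    Σ(formed) = 3250 kJ
  ΔH_2 = 3368 − 3250 = +118 kJ
ΔH_1 − ΔH_2 = −656 kJ, so reaction 1 has the more negative ΔH; |ΔH_1 − ΔH_2| = 656 kJ.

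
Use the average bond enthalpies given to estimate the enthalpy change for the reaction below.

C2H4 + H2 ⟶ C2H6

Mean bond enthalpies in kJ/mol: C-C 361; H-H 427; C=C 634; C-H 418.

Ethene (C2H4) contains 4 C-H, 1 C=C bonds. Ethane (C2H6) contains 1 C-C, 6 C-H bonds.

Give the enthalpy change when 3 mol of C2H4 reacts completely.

ΔH = −408 kJ

Bonds broken (reactants):
  C-H: 4 × 418 = 1672
  C=C: 1 × 634 = 634
  H-H: 1 × 427 = 427
  Σ(broken) = 2733 kJ
Bonds formed (products):
  C-C: 1 × 361 = 361
  C-H: 6 × 418 = 2508
  Σ(formed) = 2869 kJ
ΔH = Σ(broken) − Σ(formed) = 2733 − 2869 = −136 kJ
For 3× the reaction as written: 3 × (−136) = −408 kJ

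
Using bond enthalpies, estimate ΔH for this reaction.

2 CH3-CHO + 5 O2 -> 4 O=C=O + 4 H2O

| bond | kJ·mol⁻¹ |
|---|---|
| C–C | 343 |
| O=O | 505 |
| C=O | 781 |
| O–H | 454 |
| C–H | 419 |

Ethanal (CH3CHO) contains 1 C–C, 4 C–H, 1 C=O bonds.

ΔH ≈ −1755 kJ

Bonds broken (reactants):
  C–C: 2 × 343 = 686
  C–H: 8 × 419 = 3352
  C=O: 2 × 781 = 1562
  O=O: 5 × 505 = 2525
  Σ(broken) = 8125 kJ
Bonds formed (products):
  C=O: 8 × 781 = 6248
  O–H: 8 × 454 = 3632
  Σ(formed) = 9880 kJ
ΔH = Σ(broken) − Σ(formed) = 8125 − 9880 = −1755 kJ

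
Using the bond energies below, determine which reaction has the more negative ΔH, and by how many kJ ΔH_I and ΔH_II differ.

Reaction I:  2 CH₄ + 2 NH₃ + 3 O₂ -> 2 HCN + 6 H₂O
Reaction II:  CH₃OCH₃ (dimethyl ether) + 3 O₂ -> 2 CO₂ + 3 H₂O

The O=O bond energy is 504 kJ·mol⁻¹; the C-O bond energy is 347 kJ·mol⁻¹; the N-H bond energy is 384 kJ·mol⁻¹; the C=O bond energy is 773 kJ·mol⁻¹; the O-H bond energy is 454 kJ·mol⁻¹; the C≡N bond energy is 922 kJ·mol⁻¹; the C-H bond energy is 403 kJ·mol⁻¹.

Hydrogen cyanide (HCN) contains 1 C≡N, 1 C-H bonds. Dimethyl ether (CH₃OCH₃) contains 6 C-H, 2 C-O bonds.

Reaction I:
  Bonds broken (reactants):
    C-H: 8 × 403 = 3224
    N-H: 6 × 384 = 2304
    O=O: 3 × 504 = 1512
    Σ(broken) = 7040 kJ
  Bonds formed (products):
    C≡N: 2 × 922 = 1844
    C-H: 2 × 403 = 806
    O-H: 12 × 454 = 5448
    Σ(formed) = 8098 kJ
  ΔH_I = 7040 − 8098 = −1058 kJ
Reaction II:
  Bonds broken (reactants):
    C-H: 6 × 403 = 2418
    C-O: 2 × 347 = 694
    O=O: 3 × 504 = 1512
    Σ(broken) = 4624 kJ
  Bonds formed (products):
    C=O: 4 × 773 = 3092
    O-H: 6 × 454 = 2724
    Σ(formed) = 5816 kJ
  ΔH_II = 4624 − 5816 = −1192 kJ
ΔH_I − ΔH_II = +134 kJ, so reaction II has the more negative ΔH; |ΔH_I − ΔH_II| = 134 kJ.

Reaction II, by 134 kJ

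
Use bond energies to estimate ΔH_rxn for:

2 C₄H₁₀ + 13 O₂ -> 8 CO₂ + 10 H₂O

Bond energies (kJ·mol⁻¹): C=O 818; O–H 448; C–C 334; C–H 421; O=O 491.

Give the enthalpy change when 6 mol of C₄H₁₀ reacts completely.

ΔH = −15723 kJ

Bonds broken (reactants):
  C–C: 6 × 334 = 2004
  C–H: 20 × 421 = 8420
  O=O: 13 × 491 = 6383
  Σ(broken) = 16807 kJ
Bonds formed (products):
  C=O: 16 × 818 = 13088
  O–H: 20 × 448 = 8960
  Σ(formed) = 22048 kJ
ΔH = Σ(broken) − Σ(formed) = 16807 − 22048 = −5241 kJ
For 3× the reaction as written: 3 × (−5241) = −15723 kJ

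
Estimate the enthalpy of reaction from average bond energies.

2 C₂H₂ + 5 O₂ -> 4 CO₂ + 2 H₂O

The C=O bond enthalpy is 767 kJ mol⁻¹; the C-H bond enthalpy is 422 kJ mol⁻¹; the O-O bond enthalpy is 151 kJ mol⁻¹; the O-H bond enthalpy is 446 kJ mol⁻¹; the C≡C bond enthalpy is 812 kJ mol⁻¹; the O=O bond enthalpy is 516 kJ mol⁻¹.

Bonds broken (reactants):
  C≡C: 2 × 812 = 1624
  C-H: 4 × 422 = 1688
  O=O: 5 × 516 = 2580
  Σ(broken) = 5892 kJ
Bonds formed (products):
  C=O: 8 × 767 = 6136
  O-H: 4 × 446 = 1784
  Σ(formed) = 7920 kJ
ΔH = Σ(broken) − Σ(formed) = 5892 − 7920 = −2028 kJ

ΔH ≈ −2028 kJ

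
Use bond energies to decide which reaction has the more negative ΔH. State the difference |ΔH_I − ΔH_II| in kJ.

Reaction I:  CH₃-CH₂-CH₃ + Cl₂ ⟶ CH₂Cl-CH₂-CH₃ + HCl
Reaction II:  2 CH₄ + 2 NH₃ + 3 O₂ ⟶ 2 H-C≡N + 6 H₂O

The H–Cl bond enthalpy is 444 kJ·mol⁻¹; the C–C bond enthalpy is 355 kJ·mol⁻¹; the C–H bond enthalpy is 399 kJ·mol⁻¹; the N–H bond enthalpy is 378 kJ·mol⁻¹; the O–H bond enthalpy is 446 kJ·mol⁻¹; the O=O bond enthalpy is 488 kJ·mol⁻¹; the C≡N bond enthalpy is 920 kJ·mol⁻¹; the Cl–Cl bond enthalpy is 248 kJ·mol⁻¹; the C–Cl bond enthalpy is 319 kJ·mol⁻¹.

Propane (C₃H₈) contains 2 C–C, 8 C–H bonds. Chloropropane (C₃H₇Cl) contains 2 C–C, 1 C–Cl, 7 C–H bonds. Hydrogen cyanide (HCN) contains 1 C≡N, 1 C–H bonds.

Reaction I:
  Bonds broken (reactants):
    C–C: 2 × 355 = 710
    C–H: 8 × 399 = 3192
    Cl–Cl: 1 × 248 = 248
    Σ(broken) = 4150 kJ
  Bonds formed (products):
    C–C: 2 × 355 = 710
    C–Cl: 1 × 319 = 319
    C–H: 7 × 399 = 2793
    H–Cl: 1 × 444 = 444
    Σ(formed) = 4266 kJ
  ΔH_I = 4150 − 4266 = −116 kJ
Reaction II:
  Bonds broken (reactants):
    C–H: 8 × 399 = 3192
    N–H: 6 × 378 = 2268
    O=O: 3 × 488 = 1464
    Σ(broken) = 6924 kJ
  Bonds formed (products):
    C≡N: 2 × 920 = 1840
    C–H: 2 × 399 = 798
    O–H: 12 × 446 = 5352
    Σ(formed) = 7990 kJ
  ΔH_II = 6924 − 7990 = −1066 kJ
ΔH_I − ΔH_II = +950 kJ, so reaction II has the more negative ΔH; |ΔH_I − ΔH_II| = 950 kJ.

Reaction II, by 950 kJ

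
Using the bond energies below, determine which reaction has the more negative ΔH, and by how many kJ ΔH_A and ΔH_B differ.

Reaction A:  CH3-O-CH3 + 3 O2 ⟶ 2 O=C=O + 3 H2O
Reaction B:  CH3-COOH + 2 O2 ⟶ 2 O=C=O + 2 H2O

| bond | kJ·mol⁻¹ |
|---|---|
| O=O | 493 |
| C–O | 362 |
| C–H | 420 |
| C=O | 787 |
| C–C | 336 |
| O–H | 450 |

Reaction A, by 358 kJ

Reaction A:
  Bonds broken (reactants):
    C–H: 6 × 420 = 2520
    C–O: 2 × 362 = 724
    O=O: 3 × 493 = 1479
    Σ(broken) = 4723 kJ
  Bonds formed (products):
    C=O: 4 × 787 = 3148
    O–H: 6 × 450 = 2700
    Σ(formed) = 5848 kJ
  ΔH_A = 4723 − 5848 = −1125 kJ
Reaction B:
  Bonds broken (reactants):
    C–C: 1 × 336 = 336
    C–H: 3 × 420 = 1260
    C–O: 1 × 362 = 362
    C=O: 1 × 787 = 787
    O–H: 1 × 450 = 450
    O=O: 2 × 493 = 986
    Σ(broken) = 4181 kJ
  Bonds formed (products):
    C=O: 4 × 787 = 3148
    O–H: 4 × 450 = 1800
    Σ(formed) = 4948 kJ
  ΔH_B = 4181 − 4948 = −767 kJ
ΔH_A − ΔH_B = −358 kJ, so reaction A has the more negative ΔH; |ΔH_A − ΔH_B| = 358 kJ.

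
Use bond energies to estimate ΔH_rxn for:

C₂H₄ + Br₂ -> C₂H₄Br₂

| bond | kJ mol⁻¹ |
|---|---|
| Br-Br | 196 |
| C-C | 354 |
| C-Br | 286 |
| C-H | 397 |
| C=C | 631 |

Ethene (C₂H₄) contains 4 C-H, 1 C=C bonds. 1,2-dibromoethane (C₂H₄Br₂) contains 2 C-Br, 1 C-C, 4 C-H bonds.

ΔH ≈ −99 kJ

Bonds broken (reactants):
  Br-Br: 1 × 196 = 196
  C-H: 4 × 397 = 1588
  C=C: 1 × 631 = 631
  Σ(broken) = 2415 kJ
Bonds formed (products):
  C-Br: 2 × 286 = 572
  C-C: 1 × 354 = 354
  C-H: 4 × 397 = 1588
  Σ(formed) = 2514 kJ
ΔH = Σ(broken) − Σ(formed) = 2415 − 2514 = −99 kJ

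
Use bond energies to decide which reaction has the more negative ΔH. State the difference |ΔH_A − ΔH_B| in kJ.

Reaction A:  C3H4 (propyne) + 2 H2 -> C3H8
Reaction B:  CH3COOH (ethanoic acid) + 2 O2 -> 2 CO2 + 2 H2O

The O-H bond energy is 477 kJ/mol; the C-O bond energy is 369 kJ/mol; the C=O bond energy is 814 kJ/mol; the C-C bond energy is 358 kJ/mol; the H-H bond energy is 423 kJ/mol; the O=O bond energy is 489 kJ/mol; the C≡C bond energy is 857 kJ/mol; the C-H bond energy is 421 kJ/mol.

Reaction A:
  Bonds broken (reactants):
    C≡C: 1 × 857 = 857
    C-C: 1 × 358 = 358
    C-H: 4 × 421 = 1684
    H-H: 2 × 423 = 846
    Σ(broken) = 3745 kJ
  Bonds formed (products):
    C-C: 2 × 358 = 716
    C-H: 8 × 421 = 3368
    Σ(formed) = 4084 kJ
  ΔH_A = 3745 − 4084 = −339 kJ
Reaction B:
  Bonds broken (reactants):
    C-C: 1 × 358 = 358
    C-H: 3 × 421 = 1263
    C-O: 1 × 369 = 369
    C=O: 1 × 814 = 814
    O-H: 1 × 477 = 477
    O=O: 2 × 489 = 978
    Σ(broken) = 4259 kJ
  Bonds formed (products):
    C=O: 4 × 814 = 3256
    O-H: 4 × 477 = 1908
    Σ(formed) = 5164 kJ
  ΔH_B = 4259 − 5164 = −905 kJ
ΔH_A − ΔH_B = +566 kJ, so reaction B has the more negative ΔH; |ΔH_A − ΔH_B| = 566 kJ.

Reaction B, by 566 kJ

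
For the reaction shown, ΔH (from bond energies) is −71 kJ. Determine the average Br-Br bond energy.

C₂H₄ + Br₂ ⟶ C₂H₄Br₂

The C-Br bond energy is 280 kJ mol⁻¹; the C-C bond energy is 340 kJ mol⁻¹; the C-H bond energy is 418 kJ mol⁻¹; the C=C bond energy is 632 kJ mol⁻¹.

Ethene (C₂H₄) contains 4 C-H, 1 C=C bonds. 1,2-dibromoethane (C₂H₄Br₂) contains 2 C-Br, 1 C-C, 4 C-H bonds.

Let D be the Br-Br bond energy.
Σ(broken) = 1×D + 4×418 + 1×632 = 2304 + D
Σ(formed) = 2×280 + 1×340 + 4×418 = 2572
ΔH = Σ(broken) − Σ(formed) = (2304 + D) − (2572) = −268 + D
Setting this equal to −71 kJ gives D = 197 kJ/mol.

D(Br-Br) ≈ 197 kJ/mol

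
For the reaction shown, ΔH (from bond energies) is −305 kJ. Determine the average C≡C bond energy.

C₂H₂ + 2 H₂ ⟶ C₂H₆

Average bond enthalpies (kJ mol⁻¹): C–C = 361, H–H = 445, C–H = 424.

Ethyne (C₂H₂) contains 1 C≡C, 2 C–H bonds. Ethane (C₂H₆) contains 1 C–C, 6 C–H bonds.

Let D be the C≡C bond energy.
Σ(broken) = 1×D + 2×424 + 2×445 = 1738 + D
Σ(formed) = 1×361 + 6×424 = 2905
ΔH = Σ(broken) − Σ(formed) = (1738 + D) − (2905) = −1167 + D
Setting this equal to −305 kJ gives D = 862 kJ/mol.

D(C≡C) ≈ 862 kJ/mol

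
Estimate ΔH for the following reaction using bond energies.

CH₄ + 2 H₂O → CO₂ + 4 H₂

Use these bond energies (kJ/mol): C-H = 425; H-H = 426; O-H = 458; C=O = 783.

Bonds broken (reactants):
  C-H: 4 × 425 = 1700
  O-H: 4 × 458 = 1832
  Σ(broken) = 3532 kJ
Bonds formed (products):
  C=O: 2 × 783 = 1566
  H-H: 4 × 426 = 1704
  Σ(formed) = 3270 kJ
ΔH = Σ(broken) − Σ(formed) = 3532 − 3270 = +262 kJ

ΔH ≈ +262 kJ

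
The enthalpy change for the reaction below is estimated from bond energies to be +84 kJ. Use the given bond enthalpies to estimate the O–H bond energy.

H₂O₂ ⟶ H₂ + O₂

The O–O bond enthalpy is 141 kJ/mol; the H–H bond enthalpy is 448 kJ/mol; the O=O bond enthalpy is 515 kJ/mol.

D(O–H) ≈ 453 kJ/mol

Let D be the O–H bond energy.
Σ(broken) = 2×D + 1×141 = 141 + 2D
Σ(formed) = 1×448 + 1×515 = 963
ΔH = Σ(broken) − Σ(formed) = (141 + 2D) − (963) = −822 + 2D
Setting this equal to +84 kJ gives 2D = 906, so D = 453 kJ/mol.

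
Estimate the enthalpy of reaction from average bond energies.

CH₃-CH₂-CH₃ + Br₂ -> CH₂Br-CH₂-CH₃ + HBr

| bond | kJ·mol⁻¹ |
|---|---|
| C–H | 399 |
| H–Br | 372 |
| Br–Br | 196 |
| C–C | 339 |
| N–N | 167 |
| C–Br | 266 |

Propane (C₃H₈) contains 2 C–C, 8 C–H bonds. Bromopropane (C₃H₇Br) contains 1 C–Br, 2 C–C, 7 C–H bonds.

Bonds broken (reactants):
  Br–Br: 1 × 196 = 196
  C–C: 2 × 339 = 678
  C–H: 8 × 399 = 3192
  Σ(broken) = 4066 kJ
Bonds formed (products):
  C–Br: 1 × 266 = 266
  C–C: 2 × 339 = 678
  C–H: 7 × 399 = 2793
  H–Br: 1 × 372 = 372
  Σ(formed) = 4109 kJ
ΔH = Σ(broken) − Σ(formed) = 4066 − 4109 = −43 kJ

ΔH ≈ −43 kJ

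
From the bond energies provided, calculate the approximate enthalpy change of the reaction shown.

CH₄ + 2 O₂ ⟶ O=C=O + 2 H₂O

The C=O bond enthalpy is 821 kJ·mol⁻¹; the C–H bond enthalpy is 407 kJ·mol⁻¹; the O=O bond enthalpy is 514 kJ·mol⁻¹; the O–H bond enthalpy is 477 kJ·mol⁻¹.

Bonds broken (reactants):
  C–H: 4 × 407 = 1628
  O=O: 2 × 514 = 1028
  Σ(broken) = 2656 kJ
Bonds formed (products):
  C=O: 2 × 821 = 1642
  O–H: 4 × 477 = 1908
  Σ(formed) = 3550 kJ
ΔH = Σ(broken) − Σ(formed) = 2656 − 3550 = −894 kJ

ΔH ≈ −894 kJ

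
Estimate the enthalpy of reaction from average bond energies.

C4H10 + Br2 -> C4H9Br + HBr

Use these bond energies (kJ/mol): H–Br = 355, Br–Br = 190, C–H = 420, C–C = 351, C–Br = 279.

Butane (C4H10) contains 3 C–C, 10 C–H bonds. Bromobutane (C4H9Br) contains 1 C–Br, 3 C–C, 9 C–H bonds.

ΔH ≈ −24 kJ

Bonds broken (reactants):
  Br–Br: 1 × 190 = 190
  C–C: 3 × 351 = 1053
  C–H: 10 × 420 = 4200
  Σ(broken) = 5443 kJ
Bonds formed (products):
  C–Br: 1 × 279 = 279
  C–C: 3 × 351 = 1053
  C–H: 9 × 420 = 3780
  H–Br: 1 × 355 = 355
  Σ(formed) = 5467 kJ
ΔH = Σ(broken) − Σ(formed) = 5443 − 5467 = −24 kJ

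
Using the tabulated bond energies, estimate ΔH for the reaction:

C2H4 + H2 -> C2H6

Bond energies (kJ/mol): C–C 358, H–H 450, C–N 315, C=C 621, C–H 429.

ΔH ≈ −145 kJ

Bonds broken (reactants):
  C–H: 4 × 429 = 1716
  C=C: 1 × 621 = 621
  H–H: 1 × 450 = 450
  Σ(broken) = 2787 kJ
Bonds formed (products):
  C–C: 1 × 358 = 358
  C–H: 6 × 429 = 2574
  Σ(formed) = 2932 kJ
ΔH = Σ(broken) − Σ(formed) = 2787 − 2932 = −145 kJ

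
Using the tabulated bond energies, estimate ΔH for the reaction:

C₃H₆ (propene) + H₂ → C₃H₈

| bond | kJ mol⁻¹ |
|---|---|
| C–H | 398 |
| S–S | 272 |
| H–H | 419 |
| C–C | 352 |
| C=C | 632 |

ΔH ≈ −97 kJ

Bonds broken (reactants):
  C–C: 1 × 352 = 352
  C–H: 6 × 398 = 2388
  C=C: 1 × 632 = 632
  H–H: 1 × 419 = 419
  Σ(broken) = 3791 kJ
Bonds formed (products):
  C–C: 2 × 352 = 704
  C–H: 8 × 398 = 3184
  Σ(formed) = 3888 kJ
ΔH = Σ(broken) − Σ(formed) = 3791 − 3888 = −97 kJ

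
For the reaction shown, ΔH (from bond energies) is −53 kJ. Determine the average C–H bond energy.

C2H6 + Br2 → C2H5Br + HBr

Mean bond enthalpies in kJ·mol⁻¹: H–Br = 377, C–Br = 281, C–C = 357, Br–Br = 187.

D(C–H) ≈ 418 kJ/mol

Let D be the C–H bond energy.
Σ(broken) = 1×187 + 1×357 + 6×D = 544 + 6D
Σ(formed) = 1×281 + 1×357 + 5×D + 1×377 = 1015 + 5D
ΔH = Σ(broken) − Σ(formed) = (544 + 6D) − (1015 + 5D) = −471 + D
Setting this equal to −53 kJ gives D = 418 kJ/mol.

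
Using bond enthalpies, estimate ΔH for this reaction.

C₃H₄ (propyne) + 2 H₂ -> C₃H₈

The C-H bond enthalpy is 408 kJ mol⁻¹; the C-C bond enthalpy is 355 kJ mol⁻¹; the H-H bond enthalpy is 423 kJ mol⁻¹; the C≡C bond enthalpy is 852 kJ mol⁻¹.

Bonds broken (reactants):
  C≡C: 1 × 852 = 852
  C-C: 1 × 355 = 355
  C-H: 4 × 408 = 1632
  H-H: 2 × 423 = 846
  Σ(broken) = 3685 kJ
Bonds formed (products):
  C-C: 2 × 355 = 710
  C-H: 8 × 408 = 3264
  Σ(formed) = 3974 kJ
ΔH = Σ(broken) − Σ(formed) = 3685 − 3974 = −289 kJ

ΔH ≈ −289 kJ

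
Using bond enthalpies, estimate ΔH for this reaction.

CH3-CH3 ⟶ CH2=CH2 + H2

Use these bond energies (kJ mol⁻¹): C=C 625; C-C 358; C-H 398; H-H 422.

Bonds broken (reactants):
  C-C: 1 × 358 = 358
  C-H: 6 × 398 = 2388
  Σ(broken) = 2746 kJ
Bonds formed (products):
  C-H: 4 × 398 = 1592
  C=C: 1 × 625 = 625
  H-H: 1 × 422 = 422
  Σ(formed) = 2639 kJ
ΔH = Σ(broken) − Σ(formed) = 2746 − 2639 = +107 kJ

ΔH ≈ +107 kJ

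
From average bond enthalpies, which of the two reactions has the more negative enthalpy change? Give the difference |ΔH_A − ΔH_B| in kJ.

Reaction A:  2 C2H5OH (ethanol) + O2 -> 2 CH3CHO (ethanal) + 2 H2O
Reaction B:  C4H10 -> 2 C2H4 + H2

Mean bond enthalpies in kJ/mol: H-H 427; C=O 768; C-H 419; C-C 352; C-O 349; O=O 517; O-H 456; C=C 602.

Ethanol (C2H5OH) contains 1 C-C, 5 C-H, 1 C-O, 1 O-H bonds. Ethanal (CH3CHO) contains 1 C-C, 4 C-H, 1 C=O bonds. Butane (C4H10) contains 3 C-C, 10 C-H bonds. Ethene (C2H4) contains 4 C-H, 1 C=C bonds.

Reaction A, by 658 kJ

Reaction A:
  Bonds broken (reactants):
    C-C: 2 × 352 = 704
    C-H: 10 × 419 = 4190
    C-O: 2 × 349 = 698
    O-H: 2 × 456 = 912
    O=O: 1 × 517 = 517
    Σ(broken) = 7021 kJ
  Bonds formed (products):
    C-C: 2 × 352 = 704
    C-H: 8 × 419 = 3352
    C=O: 2 × 768 = 1536
    O-H: 4 × 456 = 1824
    Σ(formed) = 7416 kJ
  ΔH_A = 7021 − 7416 = −395 kJ
Reaction B:
  Bonds broken (reactants):
    C-C: 3 × 352 = 1056
    C-H: 10 × 419 = 4190
    Σ(broken) = 5246 kJ
  Bonds formed (products):
    C-H: 8 × 419 = 3352
    C=C: 2 × 602 = 1204
    H-H: 1 × 427 = 427
    Σ(formed) = 4983 kJ
  ΔH_B = 5246 − 4983 = +263 kJ
ΔH_A − ΔH_B = −658 kJ, so reaction A has the more negative ΔH; |ΔH_A − ΔH_B| = 658 kJ.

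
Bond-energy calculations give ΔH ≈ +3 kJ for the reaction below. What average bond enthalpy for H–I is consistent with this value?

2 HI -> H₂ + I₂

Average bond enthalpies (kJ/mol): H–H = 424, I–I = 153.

Let D be the H–I bond energy.
Σ(broken) = 2×D = 2D
Σ(formed) = 1×424 + 1×153 = 577
ΔH = Σ(broken) − Σ(formed) = (2D) − (577) = −577 + 2D
Setting this equal to +3 kJ gives 2D = 580, so D = 290 kJ/mol.

D(H–I) ≈ 290 kJ/mol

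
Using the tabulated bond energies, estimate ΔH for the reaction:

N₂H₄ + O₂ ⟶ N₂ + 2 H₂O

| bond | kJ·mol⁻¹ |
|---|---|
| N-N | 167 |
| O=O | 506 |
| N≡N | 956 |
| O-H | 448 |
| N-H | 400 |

Bonds broken (reactants):
  N-H: 4 × 400 = 1600
  N-N: 1 × 167 = 167
  O=O: 1 × 506 = 506
  Σ(broken) = 2273 kJ
Bonds formed (products):
  N≡N: 1 × 956 = 956
  O-H: 4 × 448 = 1792
  Σ(formed) = 2748 kJ
ΔH = Σ(broken) − Σ(formed) = 2273 − 2748 = −475 kJ

ΔH ≈ −475 kJ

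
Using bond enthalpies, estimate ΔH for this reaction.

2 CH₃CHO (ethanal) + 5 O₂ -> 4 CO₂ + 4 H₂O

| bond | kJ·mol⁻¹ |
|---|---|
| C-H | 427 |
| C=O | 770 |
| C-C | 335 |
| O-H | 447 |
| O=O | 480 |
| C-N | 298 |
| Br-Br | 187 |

ΔH ≈ −1710 kJ

Bonds broken (reactants):
  C-C: 2 × 335 = 670
  C-H: 8 × 427 = 3416
  C=O: 2 × 770 = 1540
  O=O: 5 × 480 = 2400
  Σ(broken) = 8026 kJ
Bonds formed (products):
  C=O: 8 × 770 = 6160
  O-H: 8 × 447 = 3576
  Σ(formed) = 9736 kJ
ΔH = Σ(broken) − Σ(formed) = 8026 − 9736 = −1710 kJ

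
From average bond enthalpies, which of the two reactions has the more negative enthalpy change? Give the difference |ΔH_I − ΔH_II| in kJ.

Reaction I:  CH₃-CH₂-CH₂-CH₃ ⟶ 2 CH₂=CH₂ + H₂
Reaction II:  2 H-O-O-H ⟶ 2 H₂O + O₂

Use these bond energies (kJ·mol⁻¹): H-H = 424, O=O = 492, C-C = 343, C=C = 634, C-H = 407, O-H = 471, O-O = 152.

Reaction II, by 339 kJ

Reaction I:
  Bonds broken (reactants):
    C-C: 3 × 343 = 1029
    C-H: 10 × 407 = 4070
    Σ(broken) = 5099 kJ
  Bonds formed (products):
    C-H: 8 × 407 = 3256
    C=C: 2 × 634 = 1268
    H-H: 1 × 424 = 424
    Σ(formed) = 4948 kJ
  ΔH_I = 5099 − 4948 = +151 kJ
Reaction II:
  Bonds broken (reactants):
    O-H: 4 × 471 = 1884
    O-O: 2 × 152 = 304
    Σ(broken) = 2188 kJ
  Bonds formed (products):
    O-H: 4 × 471 = 1884
    O=O: 1 × 492 = 492
    Σ(formed) = 2376 kJ
  ΔH_II = 2188 − 2376 = −188 kJ
ΔH_I − ΔH_II = +339 kJ, so reaction II has the more negative ΔH; |ΔH_I − ΔH_II| = 339 kJ.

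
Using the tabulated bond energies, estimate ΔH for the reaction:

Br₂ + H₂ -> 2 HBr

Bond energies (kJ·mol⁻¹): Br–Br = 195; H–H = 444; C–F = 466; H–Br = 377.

Bonds broken (reactants):
  Br–Br: 1 × 195 = 195
  H–H: 1 × 444 = 444
  Σ(broken) = 639 kJ
Bonds formed (products):
  H–Br: 2 × 377 = 754
  Σ(formed) = 754 kJ
ΔH = Σ(broken) − Σ(formed) = 639 − 754 = −115 kJ

ΔH ≈ −115 kJ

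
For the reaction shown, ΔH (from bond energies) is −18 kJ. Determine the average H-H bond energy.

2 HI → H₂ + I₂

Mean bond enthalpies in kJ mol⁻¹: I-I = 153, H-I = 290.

Let D be the H-H bond energy.
Σ(broken) = 2×290 = 580
Σ(formed) = 1×D + 1×153 = 153 + D
ΔH = Σ(broken) − Σ(formed) = (580) − (153 + D) = +427 − D
Setting this equal to −18 kJ gives D = 445 kJ/mol.

D(H-H) ≈ 445 kJ/mol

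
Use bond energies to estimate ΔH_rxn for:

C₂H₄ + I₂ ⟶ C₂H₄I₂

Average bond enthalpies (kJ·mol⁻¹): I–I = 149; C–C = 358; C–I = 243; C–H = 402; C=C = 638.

ΔH ≈ −57 kJ

Bonds broken (reactants):
  C–H: 4 × 402 = 1608
  C=C: 1 × 638 = 638
  I–I: 1 × 149 = 149
  Σ(broken) = 2395 kJ
Bonds formed (products):
  C–C: 1 × 358 = 358
  C–H: 4 × 402 = 1608
  C–I: 2 × 243 = 486
  Σ(formed) = 2452 kJ
ΔH = Σ(broken) − Σ(formed) = 2395 − 2452 = −57 kJ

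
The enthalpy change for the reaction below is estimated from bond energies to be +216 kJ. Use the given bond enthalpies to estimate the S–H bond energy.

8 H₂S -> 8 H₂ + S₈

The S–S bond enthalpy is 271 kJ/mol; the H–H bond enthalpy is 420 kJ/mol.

Let D be the S–H bond energy.
Σ(broken) = 16×D = 16D
Σ(formed) = 8×420 + 8×271 = 5528
ΔH = Σ(broken) − Σ(formed) = (16D) − (5528) = −5528 + 16D
Setting this equal to +216 kJ gives 16D = 5744, so D = 359 kJ/mol.

D(S–H) ≈ 359 kJ/mol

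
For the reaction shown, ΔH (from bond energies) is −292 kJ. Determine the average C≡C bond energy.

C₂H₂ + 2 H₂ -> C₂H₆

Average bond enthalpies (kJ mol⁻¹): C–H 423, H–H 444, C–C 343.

Let D be the C≡C bond energy.
Σ(broken) = 1×D + 2×423 + 2×444 = 1734 + D
Σ(formed) = 1×343 + 6×423 = 2881
ΔH = Σ(broken) − Σ(formed) = (1734 + D) − (2881) = −1147 + D
Setting this equal to −292 kJ gives D = 855 kJ/mol.

D(C≡C) ≈ 855 kJ/mol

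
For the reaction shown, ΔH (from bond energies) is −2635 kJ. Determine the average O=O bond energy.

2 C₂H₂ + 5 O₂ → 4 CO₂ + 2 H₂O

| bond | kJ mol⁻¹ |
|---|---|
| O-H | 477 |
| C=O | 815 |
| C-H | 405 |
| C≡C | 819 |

Let D be the O=O bond energy.
Σ(broken) = 2×819 + 4×405 + 5×D = 3258 + 5D
Σ(formed) = 8×815 + 4×477 = 8428
ΔH = Σ(broken) − Σ(formed) = (3258 + 5D) − (8428) = −5170 + 5D
Setting this equal to −2635 kJ gives 5D = 2535, so D = 507 kJ/mol.

D(O=O) ≈ 507 kJ/mol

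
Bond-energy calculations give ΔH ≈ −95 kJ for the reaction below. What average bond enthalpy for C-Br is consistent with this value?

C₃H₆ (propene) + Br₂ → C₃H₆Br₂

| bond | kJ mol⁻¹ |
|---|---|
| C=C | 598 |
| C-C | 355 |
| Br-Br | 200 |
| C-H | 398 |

Let D be the C-Br bond energy.
Σ(broken) = 1×200 + 1×355 + 6×398 + 1×598 = 3541
Σ(formed) = 2×D + 2×355 + 6×398 = 3098 + 2D
ΔH = Σ(broken) − Σ(formed) = (3541) − (3098 + 2D) = +443 − 2D
Setting this equal to −95 kJ gives 2D = 538, so D = 269 kJ/mol.

D(C-Br) ≈ 269 kJ/mol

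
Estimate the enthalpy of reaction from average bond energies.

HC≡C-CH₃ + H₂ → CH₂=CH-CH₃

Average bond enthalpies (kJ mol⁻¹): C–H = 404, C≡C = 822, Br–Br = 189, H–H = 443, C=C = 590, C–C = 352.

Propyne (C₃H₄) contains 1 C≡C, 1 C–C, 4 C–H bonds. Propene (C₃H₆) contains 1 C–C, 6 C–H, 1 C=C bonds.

Bonds broken (reactants):
  C≡C: 1 × 822 = 822
  C–C: 1 × 352 = 352
  C–H: 4 × 404 = 1616
  H–H: 1 × 443 = 443
  Σ(broken) = 3233 kJ
Bonds formed (products):
  C–C: 1 × 352 = 352
  C–H: 6 × 404 = 2424
  C=C: 1 × 590 = 590
  Σ(formed) = 3366 kJ
ΔH = Σ(broken) − Σ(formed) = 3233 − 3366 = −133 kJ

ΔH ≈ −133 kJ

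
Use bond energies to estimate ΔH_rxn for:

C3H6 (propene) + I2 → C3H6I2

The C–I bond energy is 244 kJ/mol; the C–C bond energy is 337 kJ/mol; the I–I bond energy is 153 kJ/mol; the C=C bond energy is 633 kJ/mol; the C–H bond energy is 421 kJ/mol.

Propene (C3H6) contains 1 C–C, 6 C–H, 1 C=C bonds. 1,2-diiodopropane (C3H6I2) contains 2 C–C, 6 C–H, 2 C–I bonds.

Bonds broken (reactants):
  C–C: 1 × 337 = 337
  C–H: 6 × 421 = 2526
  C=C: 1 × 633 = 633
  I–I: 1 × 153 = 153
  Σ(broken) = 3649 kJ
Bonds formed (products):
  C–C: 2 × 337 = 674
  C–H: 6 × 421 = 2526
  C–I: 2 × 244 = 488
  Σ(formed) = 3688 kJ
ΔH = Σ(broken) − Σ(formed) = 3649 − 3688 = −39 kJ

ΔH ≈ −39 kJ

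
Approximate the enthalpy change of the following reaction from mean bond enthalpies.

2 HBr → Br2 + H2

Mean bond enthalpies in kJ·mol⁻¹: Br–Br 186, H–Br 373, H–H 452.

ΔH ≈ +108 kJ

Bonds broken (reactants):
  H–Br: 2 × 373 = 746
  Σ(broken) = 746 kJ
Bonds formed (products):
  Br–Br: 1 × 186 = 186
  H–H: 1 × 452 = 452
  Σ(formed) = 638 kJ
ΔH = Σ(broken) − Σ(formed) = 746 − 638 = +108 kJ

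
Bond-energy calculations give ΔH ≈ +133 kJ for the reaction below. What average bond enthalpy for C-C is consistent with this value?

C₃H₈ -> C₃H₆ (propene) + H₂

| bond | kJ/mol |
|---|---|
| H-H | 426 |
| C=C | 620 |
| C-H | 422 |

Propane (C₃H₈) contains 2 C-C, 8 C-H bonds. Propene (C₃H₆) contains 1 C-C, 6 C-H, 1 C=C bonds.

Let D be the C-C bond energy.
Σ(broken) = 2×D + 8×422 = 3376 + 2D
Σ(formed) = 1×D + 6×422 + 1×620 + 1×426 = 3578 + D
ΔH = Σ(broken) − Σ(formed) = (3376 + 2D) − (3578 + D) = −202 + D
Setting this equal to +133 kJ gives D = 335 kJ/mol.

D(C-C) ≈ 335 kJ/mol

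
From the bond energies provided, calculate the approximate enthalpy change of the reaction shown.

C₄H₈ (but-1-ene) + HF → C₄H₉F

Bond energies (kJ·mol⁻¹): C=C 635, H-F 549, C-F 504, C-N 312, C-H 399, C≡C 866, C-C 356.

Bonds broken (reactants):
  C-C: 2 × 356 = 712
  C-H: 8 × 399 = 3192
  C=C: 1 × 635 = 635
  H-F: 1 × 549 = 549
  Σ(broken) = 5088 kJ
Bonds formed (products):
  C-C: 3 × 356 = 1068
  C-F: 1 × 504 = 504
  C-H: 9 × 399 = 3591
  Σ(formed) = 5163 kJ
ΔH = Σ(broken) − Σ(formed) = 5088 − 5163 = −75 kJ

ΔH ≈ −75 kJ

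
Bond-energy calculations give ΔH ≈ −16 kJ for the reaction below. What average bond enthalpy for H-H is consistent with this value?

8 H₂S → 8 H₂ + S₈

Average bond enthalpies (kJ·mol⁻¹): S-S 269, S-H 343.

D(H-H) ≈ 419 kJ/mol

Let D be the H-H bond energy.
Σ(broken) = 16×343 = 5488
Σ(formed) = 8×D + 8×269 = 2152 + 8D
ΔH = Σ(broken) − Σ(formed) = (5488) − (2152 + 8D) = +3336 − 8D
Setting this equal to −16 kJ gives 8D = 3352, so D = 419 kJ/mol.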